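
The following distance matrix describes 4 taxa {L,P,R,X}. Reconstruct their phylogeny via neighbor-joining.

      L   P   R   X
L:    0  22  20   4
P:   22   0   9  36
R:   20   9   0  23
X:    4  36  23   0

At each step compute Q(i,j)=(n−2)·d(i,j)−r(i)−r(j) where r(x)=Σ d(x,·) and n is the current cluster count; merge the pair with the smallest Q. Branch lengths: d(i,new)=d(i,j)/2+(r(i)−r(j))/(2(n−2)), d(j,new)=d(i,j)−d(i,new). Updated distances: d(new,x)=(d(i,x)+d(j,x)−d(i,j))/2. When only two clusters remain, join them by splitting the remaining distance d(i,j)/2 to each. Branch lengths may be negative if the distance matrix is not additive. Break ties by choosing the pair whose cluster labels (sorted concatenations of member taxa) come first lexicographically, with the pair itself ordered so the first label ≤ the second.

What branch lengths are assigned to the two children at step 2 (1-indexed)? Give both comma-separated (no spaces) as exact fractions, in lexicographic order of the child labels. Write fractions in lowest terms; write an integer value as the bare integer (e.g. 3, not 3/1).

iteration 1: select L,X (d=4, Q=-101); attach at lengths (-9/4, 25/4); label the merged cluster LX
  updated: d(LX,P)=27, d(LX,R)=39/2
iteration 2: select LX,P (d=27, Q=-111/2); attach at lengths (75/4, 33/4); label the merged cluster LPX
  updated: d(LPX,R)=3/4
iteration 3: select LPX,R (d=3/4); attach at lengths (3/8, 3/8); label the merged cluster LPRX
final tree: (((L:-9/4,X:25/4):75/4,P:33/4):3/8,R:3/8)
total length: 127/4

75/4,33/4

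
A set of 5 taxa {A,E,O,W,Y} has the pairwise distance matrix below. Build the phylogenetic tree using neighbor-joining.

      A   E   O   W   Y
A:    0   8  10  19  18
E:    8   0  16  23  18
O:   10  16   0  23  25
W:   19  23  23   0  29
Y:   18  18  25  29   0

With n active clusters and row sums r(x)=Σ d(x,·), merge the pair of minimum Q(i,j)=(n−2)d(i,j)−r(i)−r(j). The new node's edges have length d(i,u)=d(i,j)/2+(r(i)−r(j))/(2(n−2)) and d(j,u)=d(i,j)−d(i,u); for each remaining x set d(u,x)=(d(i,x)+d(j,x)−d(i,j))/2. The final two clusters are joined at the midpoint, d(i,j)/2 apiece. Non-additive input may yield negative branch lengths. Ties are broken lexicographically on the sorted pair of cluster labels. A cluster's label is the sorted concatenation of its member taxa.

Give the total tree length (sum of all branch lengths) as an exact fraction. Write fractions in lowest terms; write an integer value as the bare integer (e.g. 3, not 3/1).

367/8

iteration 1: select E,Y (d=18, Q=-101); attach at lengths (29/6, 79/6); label the merged cluster EY
  updated: d(A,EY)=4, d(EY,O)=23/2, d(EY,W)=17
iteration 2: select A,EY (d=4, Q=-115/2); attach at lengths (17/8, 15/8); label the merged cluster AEY
  updated: d(AEY,O)=35/4, d(AEY,W)=16
iteration 3: select AEY,O (d=35/4, Q=-191/4); attach at lengths (7/8, 63/8); label the merged cluster AEOY
  updated: d(AEOY,W)=121/8
iteration 4: select AEOY,W (d=121/8); attach at lengths (121/16, 121/16); label the merged cluster AEOWY
final tree: (((A:17/8,(E:29/6,Y:79/6):15/8):7/8,O:63/8):121/16,W:121/16)
total length: 367/8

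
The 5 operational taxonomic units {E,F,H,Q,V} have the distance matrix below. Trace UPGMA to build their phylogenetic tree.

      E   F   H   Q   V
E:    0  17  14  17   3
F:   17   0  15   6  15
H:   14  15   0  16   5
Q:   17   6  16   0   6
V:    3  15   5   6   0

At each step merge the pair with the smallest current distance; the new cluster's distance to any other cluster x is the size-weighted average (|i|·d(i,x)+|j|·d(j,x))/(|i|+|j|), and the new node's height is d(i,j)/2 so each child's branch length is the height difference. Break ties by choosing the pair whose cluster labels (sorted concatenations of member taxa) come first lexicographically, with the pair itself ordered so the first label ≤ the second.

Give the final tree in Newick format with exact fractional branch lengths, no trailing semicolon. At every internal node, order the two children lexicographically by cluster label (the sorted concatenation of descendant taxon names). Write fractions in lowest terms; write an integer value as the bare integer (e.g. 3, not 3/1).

1. join E+V (d=3) ⇒ EV; edges |E|=3/2, |V|=3/2
  updated: d(EV,F)=16, d(EV,H)=19/2, d(EV,Q)=23/2
2. join F+Q (d=6) ⇒ FQ; edges |F|=3, |Q|=3
  updated: d(EV,FQ)=55/4, d(FQ,H)=31/2
3. join EV+H (d=19/2) ⇒ EHV; edges |EV|=13/4, |H|=19/4
  updated: d(EHV,FQ)=43/3
4. join EHV+FQ (d=43/3) ⇒ EFHQV; edges |EHV|=29/12, |FQ|=25/6
final tree: (((E:3/2,V:3/2):13/4,H:19/4):29/12,(F:3,Q:3):25/6)
total length: 283/12

(((E:3/2,V:3/2):13/4,H:19/4):29/12,(F:3,Q:3):25/6)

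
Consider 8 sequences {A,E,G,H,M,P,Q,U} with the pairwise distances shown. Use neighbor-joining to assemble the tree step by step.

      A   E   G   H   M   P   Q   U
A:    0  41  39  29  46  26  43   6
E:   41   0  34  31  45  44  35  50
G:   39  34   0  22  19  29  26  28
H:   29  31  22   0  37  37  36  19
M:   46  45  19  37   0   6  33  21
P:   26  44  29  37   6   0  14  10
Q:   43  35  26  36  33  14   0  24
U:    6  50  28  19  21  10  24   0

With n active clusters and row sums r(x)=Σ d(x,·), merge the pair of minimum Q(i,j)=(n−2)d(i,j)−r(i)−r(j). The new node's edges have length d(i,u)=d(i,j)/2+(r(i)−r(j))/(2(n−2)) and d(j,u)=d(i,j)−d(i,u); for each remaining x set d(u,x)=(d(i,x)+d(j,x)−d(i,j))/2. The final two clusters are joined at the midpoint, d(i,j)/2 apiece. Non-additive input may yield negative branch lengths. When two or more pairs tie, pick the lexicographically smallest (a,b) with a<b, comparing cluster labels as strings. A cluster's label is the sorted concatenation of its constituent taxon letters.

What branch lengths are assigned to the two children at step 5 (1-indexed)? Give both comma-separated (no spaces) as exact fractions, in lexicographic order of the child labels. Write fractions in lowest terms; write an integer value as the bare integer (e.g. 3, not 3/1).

iteration 1: select A,U (d=6, Q=-352); attach at lengths (9, -3); label the merged cluster AU
  updated: d(AU,E)=85/2, d(AU,G)=61/2, d(AU,H)=21, d(AU,M)=61/2, d(AU,P)=15, d(AU,Q)=61/2
iteration 2: select M,P (d=6, Q=-571/2); attach at lengths (111/20, 9/20); label the merged cluster MP
  updated: d(AU,MP)=79/4, d(E,MP)=83/2, d(G,MP)=21, d(H,MP)=34, d(MP,Q)=41/2
iteration 3: select AU,H (d=21, Q=-817/4); attach at lengths (337/32, 335/32); label the merged cluster AHU
  updated: d(AHU,E)=105/4, d(AHU,G)=63/4, d(AHU,MP)=131/8, d(AHU,Q)=91/4
iteration 4: select MP,Q (d=41/2, Q=-1137/8); attach at lengths (151/16, 177/16); label the merged cluster MPQ
  updated: d(AHU,MPQ)=149/16, d(E,MPQ)=28, d(G,MPQ)=53/4
iteration 5: select AHU,E (d=105/4, Q=-1393/16); attach at lengths (249/64, 1431/64); label the merged cluster AEHU
  updated: d(AEHU,G)=47/4, d(AEHU,MPQ)=177/32
iteration 6: select AEHU,G (d=47/4, Q=-977/32); attach at lengths (129/64, 623/64); label the merged cluster AEGHU
  updated: d(AEGHU,MPQ)=225/64
iteration 7: select AEGHU,MPQ (d=225/64); attach at lengths (225/128, 225/128); label the merged cluster AEGHMPQU
final tree: (((((A:9,U:-3):337/32,H:335/32):249/64,E:1431/64):129/64,G:623/64):225/128,((M:111/20,P:9/20):151/16,Q:177/16):225/128)
total length: 6081/64

249/64,1431/64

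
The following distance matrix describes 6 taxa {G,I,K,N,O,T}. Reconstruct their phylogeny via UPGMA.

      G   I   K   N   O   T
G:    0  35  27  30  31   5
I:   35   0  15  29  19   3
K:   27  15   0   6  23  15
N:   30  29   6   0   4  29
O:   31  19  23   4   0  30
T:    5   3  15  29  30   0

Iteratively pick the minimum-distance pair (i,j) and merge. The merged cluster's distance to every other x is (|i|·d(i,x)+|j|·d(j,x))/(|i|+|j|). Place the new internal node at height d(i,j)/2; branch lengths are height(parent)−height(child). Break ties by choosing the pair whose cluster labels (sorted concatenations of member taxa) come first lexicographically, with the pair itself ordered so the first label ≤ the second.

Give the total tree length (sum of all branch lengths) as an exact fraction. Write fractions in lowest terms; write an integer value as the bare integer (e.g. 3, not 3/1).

183/4

iteration 1: select I,T (d=3); attach at lengths (3/2, 3/2); label the merged cluster IT
  updated: d(G,IT)=20, d(IT,K)=15, d(IT,N)=29, d(IT,O)=49/2
iteration 2: select N,O (d=4); attach at lengths (2, 2); label the merged cluster NO
  updated: d(G,NO)=61/2, d(IT,NO)=107/4, d(K,NO)=29/2
iteration 3: select K,NO (d=29/2); attach at lengths (29/4, 21/4); label the merged cluster KNO
  updated: d(G,KNO)=88/3, d(IT,KNO)=137/6
iteration 4: select G,IT (d=20); attach at lengths (10, 17/2); label the merged cluster GIT
  updated: d(GIT,KNO)=25
iteration 5: select GIT,KNO (d=25); attach at lengths (5/2, 21/4); label the merged cluster GIKNOT
final tree: ((G:10,(I:3/2,T:3/2):17/2):5/2,(K:29/4,(N:2,O:2):21/4):21/4)
total length: 183/4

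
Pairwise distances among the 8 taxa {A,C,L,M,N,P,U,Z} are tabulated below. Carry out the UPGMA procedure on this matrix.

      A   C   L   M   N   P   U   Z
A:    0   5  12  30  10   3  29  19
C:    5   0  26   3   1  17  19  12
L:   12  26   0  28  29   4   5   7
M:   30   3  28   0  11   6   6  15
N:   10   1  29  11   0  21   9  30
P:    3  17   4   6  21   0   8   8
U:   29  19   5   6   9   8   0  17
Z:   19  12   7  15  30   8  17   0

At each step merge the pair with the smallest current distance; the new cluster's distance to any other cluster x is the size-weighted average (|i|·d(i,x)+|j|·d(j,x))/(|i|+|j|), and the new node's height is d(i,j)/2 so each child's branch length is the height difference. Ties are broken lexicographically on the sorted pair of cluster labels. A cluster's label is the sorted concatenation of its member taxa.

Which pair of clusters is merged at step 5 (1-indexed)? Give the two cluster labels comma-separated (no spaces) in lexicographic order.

step 1: merge (C,N) at d=1; branch lengths C→1/2, N→1/2; new cluster CN
  updated: d(A,CN)=15/2, d(CN,L)=55/2, d(CN,M)=7, d(CN,P)=19, d(CN,U)=14, d(CN,Z)=21
step 2: merge (A,P) at d=3; branch lengths A→3/2, P→3/2; new cluster AP
  updated: d(AP,CN)=53/4, d(AP,L)=8, d(AP,M)=18, d(AP,U)=37/2, d(AP,Z)=27/2
step 3: merge (L,U) at d=5; branch lengths L→5/2, U→5/2; new cluster LU
  updated: d(AP,LU)=53/4, d(CN,LU)=83/4, d(LU,M)=17, d(LU,Z)=12
step 4: merge (CN,M) at d=7; branch lengths CN→3, M→7/2; new cluster CMN
  updated: d(AP,CMN)=89/6, d(CMN,LU)=39/2, d(CMN,Z)=19
step 5: merge (LU,Z) at d=12; branch lengths LU→7/2, Z→6; new cluster LUZ
  updated: d(AP,LUZ)=40/3, d(CMN,LUZ)=58/3
step 6: merge (AP,LUZ) at d=40/3; branch lengths AP→31/6, LUZ→2/3; new cluster ALPUZ
  updated: d(ALPUZ,CMN)=263/15
step 7: merge (ALPUZ,CMN) at d=263/15; branch lengths ALPUZ→21/10, CMN→79/15; new cluster ACLMNPUZ
final tree: (((A:3/2,P:3/2):31/6,((L:5/2,U:5/2):7/2,Z:6):2/3):21/10,((C:1/2,N:1/2):3,M:7/2):79/15)
total length: 191/5

LU,Z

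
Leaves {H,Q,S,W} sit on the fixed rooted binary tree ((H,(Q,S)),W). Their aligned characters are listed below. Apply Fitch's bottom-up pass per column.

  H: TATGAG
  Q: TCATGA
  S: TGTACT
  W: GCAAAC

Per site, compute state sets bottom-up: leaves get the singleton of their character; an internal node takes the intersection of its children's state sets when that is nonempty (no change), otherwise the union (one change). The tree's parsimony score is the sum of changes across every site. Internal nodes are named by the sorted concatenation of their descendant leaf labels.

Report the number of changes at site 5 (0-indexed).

3

site 0, node QS: Q={T} ∩ S={T} → {T} (+0)
site 0, node HQS: H={T} ∩ QS={T} → {T} (+0)
site 0, node HQSW: HQS={T} ∪ W={G} → {G,T} (+1)
site 1, node QS: Q={C} ∪ S={G} → {C,G} (+1)
site 1, node HQS: H={A} ∪ QS={C,G} → {A,C,G} (+1)
site 1, node HQSW: HQS={A,C,G} ∩ W={C} → {C} (+0)
site 2, node QS: Q={A} ∪ S={T} → {A,T} (+1)
site 2, node HQS: H={T} ∩ QS={A,T} → {T} (+0)
site 2, node HQSW: HQS={T} ∪ W={A} → {A,T} (+1)
site 3, node QS: Q={T} ∪ S={A} → {A,T} (+1)
site 3, node HQS: H={G} ∪ QS={A,T} → {A,G,T} (+1)
site 3, node HQSW: HQS={A,G,T} ∩ W={A} → {A} (+0)
site 4, node QS: Q={G} ∪ S={C} → {C,G} (+1)
site 4, node HQS: H={A} ∪ QS={C,G} → {A,C,G} (+1)
site 4, node HQSW: HQS={A,C,G} ∩ W={A} → {A} (+0)
site 5, node QS: Q={A} ∪ S={T} → {A,T} (+1)
site 5, node HQS: H={G} ∪ QS={A,T} → {A,G,T} (+1)
site 5, node HQSW: HQS={A,G,T} ∪ W={C} → {A,C,G,T} (+1)
per-site changes: [1, 2, 2, 2, 2, 3]; total = 12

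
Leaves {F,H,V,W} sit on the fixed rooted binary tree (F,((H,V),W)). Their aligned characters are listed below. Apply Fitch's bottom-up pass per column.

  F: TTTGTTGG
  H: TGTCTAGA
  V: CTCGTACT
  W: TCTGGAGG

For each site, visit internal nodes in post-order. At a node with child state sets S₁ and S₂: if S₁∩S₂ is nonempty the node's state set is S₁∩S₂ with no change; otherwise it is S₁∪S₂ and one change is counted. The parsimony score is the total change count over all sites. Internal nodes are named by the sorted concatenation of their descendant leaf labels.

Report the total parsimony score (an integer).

[col 0] HV: children H:{T}, V:{C} ∪→ {C,T}; cost 1
[col 0] HVW: children HV:{C,T}, W:{T} ∩→ {T}; cost 0
[col 0] FHVW: children F:{T}, HVW:{T} ∩→ {T}; cost 0
[col 1] HV: children H:{G}, V:{T} ∪→ {G,T}; cost 1
[col 1] HVW: children HV:{G,T}, W:{C} ∪→ {C,G,T}; cost 1
[col 1] FHVW: children F:{T}, HVW:{C,G,T} ∩→ {T}; cost 0
[col 2] HV: children H:{T}, V:{C} ∪→ {C,T}; cost 1
[col 2] HVW: children HV:{C,T}, W:{T} ∩→ {T}; cost 0
[col 2] FHVW: children F:{T}, HVW:{T} ∩→ {T}; cost 0
[col 3] HV: children H:{C}, V:{G} ∪→ {C,G}; cost 1
[col 3] HVW: children HV:{C,G}, W:{G} ∩→ {G}; cost 0
[col 3] FHVW: children F:{G}, HVW:{G} ∩→ {G}; cost 0
[col 4] HV: children H:{T}, V:{T} ∩→ {T}; cost 0
[col 4] HVW: children HV:{T}, W:{G} ∪→ {G,T}; cost 1
[col 4] FHVW: children F:{T}, HVW:{G,T} ∩→ {T}; cost 0
[col 5] HV: children H:{A}, V:{A} ∩→ {A}; cost 0
[col 5] HVW: children HV:{A}, W:{A} ∩→ {A}; cost 0
[col 5] FHVW: children F:{T}, HVW:{A} ∪→ {A,T}; cost 1
[col 6] HV: children H:{G}, V:{C} ∪→ {C,G}; cost 1
[col 6] HVW: children HV:{C,G}, W:{G} ∩→ {G}; cost 0
[col 6] FHVW: children F:{G}, HVW:{G} ∩→ {G}; cost 0
[col 7] HV: children H:{A}, V:{T} ∪→ {A,T}; cost 1
[col 7] HVW: children HV:{A,T}, W:{G} ∪→ {A,G,T}; cost 1
[col 7] FHVW: children F:{G}, HVW:{A,G,T} ∩→ {G}; cost 0
per-site changes: [1, 2, 1, 1, 1, 1, 1, 2]; total = 10

10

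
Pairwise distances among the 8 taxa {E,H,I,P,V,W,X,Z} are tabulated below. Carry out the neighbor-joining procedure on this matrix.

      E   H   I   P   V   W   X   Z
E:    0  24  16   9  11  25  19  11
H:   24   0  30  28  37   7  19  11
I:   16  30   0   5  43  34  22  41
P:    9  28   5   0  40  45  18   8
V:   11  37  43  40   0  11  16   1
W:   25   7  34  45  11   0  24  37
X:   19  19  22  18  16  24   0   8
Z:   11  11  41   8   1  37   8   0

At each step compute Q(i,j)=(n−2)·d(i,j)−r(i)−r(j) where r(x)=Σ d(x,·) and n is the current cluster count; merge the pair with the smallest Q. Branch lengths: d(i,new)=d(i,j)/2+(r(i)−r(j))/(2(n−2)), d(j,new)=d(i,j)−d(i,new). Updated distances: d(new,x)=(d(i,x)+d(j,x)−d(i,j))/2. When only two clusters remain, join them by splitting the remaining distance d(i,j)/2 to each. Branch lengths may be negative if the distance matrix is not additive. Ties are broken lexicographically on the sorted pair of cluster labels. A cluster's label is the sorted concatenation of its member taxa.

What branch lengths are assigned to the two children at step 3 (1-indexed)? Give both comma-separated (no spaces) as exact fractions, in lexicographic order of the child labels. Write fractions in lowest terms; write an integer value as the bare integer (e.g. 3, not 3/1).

-19/32,339/32

step 1: merge (I,P) at d=5, Q=-314; branch lengths I→17/3, P→-2/3; new cluster IP
  updated: d(E,IP)=10, d(H,IP)=53/2, d(IP,V)=39, d(IP,W)=37, d(IP,X)=35/2, d(IP,Z)=22
step 2: merge (H,W) at d=7, Q=-461/2; branch lengths H→37/20, W→103/20; new cluster HW
  updated: d(E,HW)=21, d(HW,IP)=113/4, d(HW,V)=41/2, d(HW,X)=18, d(HW,Z)=41/2
step 3: merge (E,IP) at d=10, Q=-595/4; branch lengths E→-19/32, IP→339/32; new cluster EIP
  updated: d(EIP,HW)=157/8, d(EIP,V)=20, d(EIP,X)=53/4, d(EIP,Z)=23/2
step 4: merge (V,Z) at d=1, Q=-191/2; branch lengths V→13/4, Z→-9/4; new cluster VZ
  updated: d(EIP,VZ)=61/4, d(HW,VZ)=20, d(VZ,X)=23/2
step 5: merge (EIP,HW) at d=157/8, Q=-133/2; branch lengths EIP→119/16, HW→195/16; new cluster EHIPW
  updated: d(EHIPW,VZ)=125/16, d(EHIPW,X)=93/16
step 6: merge (EHIPW,VZ) at d=125/16, Q=-201/8; branch lengths EHIPW→17/16, VZ→27/4; new cluster EHIPVWZ
  updated: d(EHIPVWZ,X)=19/4
step 7: merge (EHIPVWZ,X) at d=19/4; branch lengths EHIPVWZ→19/8, X→19/8; new cluster EHIPVWXZ
final tree: ((((E:-19/32,(I:17/3,P:-2/3):339/32):119/16,(H:37/20,W:103/20):195/16):17/16,(V:13/4,Z:-9/4):27/4):19/8,X:19/8)
total length: 883/16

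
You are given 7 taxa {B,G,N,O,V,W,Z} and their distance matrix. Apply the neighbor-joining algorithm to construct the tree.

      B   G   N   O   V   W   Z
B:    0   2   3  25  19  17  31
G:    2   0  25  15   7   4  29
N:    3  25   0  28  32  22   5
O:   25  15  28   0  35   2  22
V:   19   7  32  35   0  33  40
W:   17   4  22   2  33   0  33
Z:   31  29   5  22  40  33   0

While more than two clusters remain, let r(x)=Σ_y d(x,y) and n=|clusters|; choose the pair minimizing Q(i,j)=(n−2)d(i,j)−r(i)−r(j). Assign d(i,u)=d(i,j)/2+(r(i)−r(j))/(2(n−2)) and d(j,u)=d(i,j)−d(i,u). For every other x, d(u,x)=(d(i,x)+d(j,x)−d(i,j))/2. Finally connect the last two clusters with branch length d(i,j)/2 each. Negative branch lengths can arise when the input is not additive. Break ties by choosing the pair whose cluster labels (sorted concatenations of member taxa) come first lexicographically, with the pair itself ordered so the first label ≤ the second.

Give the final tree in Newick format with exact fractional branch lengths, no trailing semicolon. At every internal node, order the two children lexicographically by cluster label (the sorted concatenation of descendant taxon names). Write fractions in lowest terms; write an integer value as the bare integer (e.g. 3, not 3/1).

1. join N+Z (d=5, Q=-250) ⇒ NZ; edges |N|=-2, |Z|=7
  updated: d(B,NZ)=29/2, d(G,NZ)=49/2, d(NZ,O)=45/2, d(NZ,V)=67/2, d(NZ,W)=25
2. join O+W (d=2, Q=-345/2) ⇒ OW; edges |O|=53/16, |W|=-21/16
  updated: d(B,OW)=20, d(G,OW)=17/2, d(NZ,OW)=91/4, d(OW,V)=33
3. join G+V (d=7, Q=-227/2) ⇒ GV; edges |G|=-59/12, |V|=143/12
  updated: d(B,GV)=7, d(GV,NZ)=51/2, d(GV,OW)=69/4
4. join B+GV (d=7, Q=-309/4) ⇒ BGV; edges |B|=23/16, |GV|=89/16
  updated: d(BGV,NZ)=33/2, d(BGV,OW)=121/8
5. join BGV+NZ (d=33/2, Q=-435/8) ⇒ BGNVZ; edges |BGV|=71/16, |NZ|=193/16
  updated: d(BGNVZ,OW)=171/16
6. join BGNVZ+OW (d=171/16) ⇒ BGNOVWZ; edges |BGNVZ|=171/32, |OW|=171/32
final tree: (((B:23/16,(G:-59/12,V:143/12):89/16):71/16,(N:-2,Z:7):193/16):171/32,(O:53/16,W:-21/16):171/32)
total length: 771/16

(((B:23/16,(G:-59/12,V:143/12):89/16):71/16,(N:-2,Z:7):193/16):171/32,(O:53/16,W:-21/16):171/32)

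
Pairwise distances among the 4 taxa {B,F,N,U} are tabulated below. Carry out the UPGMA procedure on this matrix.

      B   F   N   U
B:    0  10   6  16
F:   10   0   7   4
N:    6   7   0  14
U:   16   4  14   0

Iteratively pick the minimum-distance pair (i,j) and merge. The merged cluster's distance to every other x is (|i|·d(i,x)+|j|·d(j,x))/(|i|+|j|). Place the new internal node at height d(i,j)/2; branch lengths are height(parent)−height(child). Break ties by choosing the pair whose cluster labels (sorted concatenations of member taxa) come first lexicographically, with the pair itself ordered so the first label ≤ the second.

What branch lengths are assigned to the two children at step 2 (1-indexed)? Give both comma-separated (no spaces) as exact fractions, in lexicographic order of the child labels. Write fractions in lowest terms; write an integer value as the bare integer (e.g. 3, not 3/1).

3,3

1. join F+U (d=4) ⇒ FU; edges |F|=2, |U|=2
  updated: d(B,FU)=13, d(FU,N)=21/2
2. join B+N (d=6) ⇒ BN; edges |B|=3, |N|=3
  updated: d(BN,FU)=47/4
3. join BN+FU (d=47/4) ⇒ BFNU; edges |BN|=23/8, |FU|=31/8
final tree: ((B:3,N:3):23/8,(F:2,U:2):31/8)
total length: 67/4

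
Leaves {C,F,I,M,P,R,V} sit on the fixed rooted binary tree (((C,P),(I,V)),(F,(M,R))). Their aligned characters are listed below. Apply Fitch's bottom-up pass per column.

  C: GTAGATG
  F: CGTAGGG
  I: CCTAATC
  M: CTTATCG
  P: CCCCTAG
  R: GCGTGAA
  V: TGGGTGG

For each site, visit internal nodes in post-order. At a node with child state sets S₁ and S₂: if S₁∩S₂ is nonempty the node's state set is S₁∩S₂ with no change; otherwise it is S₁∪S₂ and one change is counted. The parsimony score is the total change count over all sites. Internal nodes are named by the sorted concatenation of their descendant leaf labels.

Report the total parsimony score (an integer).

26

CP@0: {G} ∪ {C} = {C,G} (union, +1)
IV@0: {C} ∪ {T} = {C,T} (union, +1)
CIPV@0: {C,G} ∩ {C,T} = {C} (intersection, +0)
MR@0: {C} ∪ {G} = {C,G} (union, +1)
FMR@0: {C} ∩ {C,G} = {C} (intersection, +0)
CFIMPRV@0: {C} ∩ {C} = {C} (intersection, +0)
CP@1: {T} ∪ {C} = {C,T} (union, +1)
IV@1: {C} ∪ {G} = {C,G} (union, +1)
CIPV@1: {C,T} ∩ {C,G} = {C} (intersection, +0)
MR@1: {T} ∪ {C} = {C,T} (union, +1)
FMR@1: {G} ∪ {C,T} = {C,G,T} (union, +1)
CFIMPRV@1: {C} ∩ {C,G,T} = {C} (intersection, +0)
CP@2: {A} ∪ {C} = {A,C} (union, +1)
IV@2: {T} ∪ {G} = {G,T} (union, +1)
CIPV@2: {A,C} ∪ {G,T} = {A,C,G,T} (union, +1)
MR@2: {T} ∪ {G} = {G,T} (union, +1)
FMR@2: {T} ∩ {G,T} = {T} (intersection, +0)
CFIMPRV@2: {A,C,G,T} ∩ {T} = {T} (intersection, +0)
CP@3: {G} ∪ {C} = {C,G} (union, +1)
IV@3: {A} ∪ {G} = {A,G} (union, +1)
CIPV@3: {C,G} ∩ {A,G} = {G} (intersection, +0)
MR@3: {A} ∪ {T} = {A,T} (union, +1)
FMR@3: {A} ∩ {A,T} = {A} (intersection, +0)
CFIMPRV@3: {G} ∪ {A} = {A,G} (union, +1)
CP@4: {A} ∪ {T} = {A,T} (union, +1)
IV@4: {A} ∪ {T} = {A,T} (union, +1)
CIPV@4: {A,T} ∩ {A,T} = {A,T} (intersection, +0)
MR@4: {T} ∪ {G} = {G,T} (union, +1)
FMR@4: {G} ∩ {G,T} = {G} (intersection, +0)
CFIMPRV@4: {A,T} ∪ {G} = {A,G,T} (union, +1)
CP@5: {T} ∪ {A} = {A,T} (union, +1)
IV@5: {T} ∪ {G} = {G,T} (union, +1)
CIPV@5: {A,T} ∩ {G,T} = {T} (intersection, +0)
MR@5: {C} ∪ {A} = {A,C} (union, +1)
FMR@5: {G} ∪ {A,C} = {A,C,G} (union, +1)
CFIMPRV@5: {T} ∪ {A,C,G} = {A,C,G,T} (union, +1)
CP@6: {G} ∩ {G} = {G} (intersection, +0)
IV@6: {C} ∪ {G} = {C,G} (union, +1)
CIPV@6: {G} ∩ {C,G} = {G} (intersection, +0)
MR@6: {G} ∪ {A} = {A,G} (union, +1)
FMR@6: {G} ∩ {A,G} = {G} (intersection, +0)
CFIMPRV@6: {G} ∩ {G} = {G} (intersection, +0)
per-site changes: [3, 4, 4, 4, 4, 5, 2]; total = 26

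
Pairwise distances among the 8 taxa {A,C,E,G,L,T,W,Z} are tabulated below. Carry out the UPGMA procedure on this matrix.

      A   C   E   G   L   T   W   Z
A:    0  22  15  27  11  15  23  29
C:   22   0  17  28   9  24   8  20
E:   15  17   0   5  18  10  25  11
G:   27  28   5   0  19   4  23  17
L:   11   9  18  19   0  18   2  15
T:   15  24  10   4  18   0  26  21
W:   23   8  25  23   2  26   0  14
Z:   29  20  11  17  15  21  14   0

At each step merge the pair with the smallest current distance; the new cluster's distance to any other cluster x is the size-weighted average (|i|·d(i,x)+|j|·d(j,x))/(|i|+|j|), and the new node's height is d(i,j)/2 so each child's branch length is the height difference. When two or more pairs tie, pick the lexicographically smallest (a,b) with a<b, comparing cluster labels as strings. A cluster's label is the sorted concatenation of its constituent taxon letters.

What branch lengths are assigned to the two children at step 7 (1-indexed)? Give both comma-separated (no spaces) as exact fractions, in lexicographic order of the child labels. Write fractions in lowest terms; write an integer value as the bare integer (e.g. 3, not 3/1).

7/8,53/24

1. join L+W (d=2) ⇒ LW; edges |L|=1, |W|=1
  updated: d(A,LW)=17, d(C,LW)=17/2, d(E,LW)=43/2, d(G,LW)=21, d(LW,T)=22, d(LW,Z)=29/2
2. join G+T (d=4) ⇒ GT; edges |G|=2, |T|=2
  updated: d(A,GT)=21, d(C,GT)=26, d(E,GT)=15/2, d(GT,LW)=43/2, d(GT,Z)=19
3. join E+GT (d=15/2) ⇒ EGT; edges |E|=15/4, |GT|=7/4
  updated: d(A,EGT)=19, d(C,EGT)=23, d(EGT,LW)=43/2, d(EGT,Z)=49/3
4. join C+LW (d=17/2) ⇒ CLW; edges |C|=17/4, |LW|=13/4
  updated: d(A,CLW)=56/3, d(CLW,EGT)=22, d(CLW,Z)=49/3
5. join CLW+Z (d=49/3) ⇒ CLWZ; edges |CLW|=47/12, |Z|=49/6
  updated: d(A,CLWZ)=85/4, d(CLWZ,EGT)=247/12
6. join A+EGT (d=19) ⇒ AEGT; edges |A|=19/2, |EGT|=23/4
  updated: d(AEGT,CLWZ)=83/4
7. join AEGT+CLWZ (d=83/4) ⇒ ACEGLTWZ; edges |AEGT|=7/8, |CLWZ|=53/24
final tree: ((A:19/2,(E:15/4,(G:2,T:2):7/4):23/4):7/8,((C:17/4,(L:1,W:1):13/4):47/12,Z:49/6):53/24)
total length: 593/12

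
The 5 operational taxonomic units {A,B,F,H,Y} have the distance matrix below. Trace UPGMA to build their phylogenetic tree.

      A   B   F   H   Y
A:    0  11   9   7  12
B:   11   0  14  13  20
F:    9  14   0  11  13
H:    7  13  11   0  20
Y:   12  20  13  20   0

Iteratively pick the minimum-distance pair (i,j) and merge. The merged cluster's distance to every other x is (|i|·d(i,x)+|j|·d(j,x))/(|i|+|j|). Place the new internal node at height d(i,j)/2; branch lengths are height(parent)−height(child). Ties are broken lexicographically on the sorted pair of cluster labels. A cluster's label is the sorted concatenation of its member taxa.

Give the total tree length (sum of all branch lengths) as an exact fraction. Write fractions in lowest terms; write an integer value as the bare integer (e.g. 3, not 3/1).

373/12

1. join A+H (d=7) ⇒ AH; edges |A|=7/2, |H|=7/2
  updated: d(AH,B)=12, d(AH,F)=10, d(AH,Y)=16
2. join AH+F (d=10) ⇒ AFH; edges |AH|=3/2, |F|=5
  updated: d(AFH,B)=38/3, d(AFH,Y)=15
3. join AFH+B (d=38/3) ⇒ ABFH; edges |AFH|=4/3, |B|=19/3
  updated: d(ABFH,Y)=65/4
4. join ABFH+Y (d=65/4) ⇒ ABFHY; edges |ABFH|=43/24, |Y|=65/8
final tree: ((((A:7/2,H:7/2):3/2,F:5):4/3,B:19/3):43/24,Y:65/8)
total length: 373/12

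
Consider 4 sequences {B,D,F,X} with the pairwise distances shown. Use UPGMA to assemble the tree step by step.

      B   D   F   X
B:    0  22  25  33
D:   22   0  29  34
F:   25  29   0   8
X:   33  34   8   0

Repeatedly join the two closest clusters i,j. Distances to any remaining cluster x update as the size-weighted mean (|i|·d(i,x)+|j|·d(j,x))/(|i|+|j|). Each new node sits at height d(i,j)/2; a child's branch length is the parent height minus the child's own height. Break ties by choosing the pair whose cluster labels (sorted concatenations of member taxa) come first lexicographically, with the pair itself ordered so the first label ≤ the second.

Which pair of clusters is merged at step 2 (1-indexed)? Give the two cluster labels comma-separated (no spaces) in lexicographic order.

B,D

1. join F+X (d=8) ⇒ FX; edges |F|=4, |X|=4
  updated: d(B,FX)=29, d(D,FX)=63/2
2. join B+D (d=22) ⇒ BD; edges |B|=11, |D|=11
  updated: d(BD,FX)=121/4
3. join BD+FX (d=121/4) ⇒ BDFX; edges |BD|=33/8, |FX|=89/8
final tree: ((B:11,D:11):33/8,(F:4,X:4):89/8)
total length: 181/4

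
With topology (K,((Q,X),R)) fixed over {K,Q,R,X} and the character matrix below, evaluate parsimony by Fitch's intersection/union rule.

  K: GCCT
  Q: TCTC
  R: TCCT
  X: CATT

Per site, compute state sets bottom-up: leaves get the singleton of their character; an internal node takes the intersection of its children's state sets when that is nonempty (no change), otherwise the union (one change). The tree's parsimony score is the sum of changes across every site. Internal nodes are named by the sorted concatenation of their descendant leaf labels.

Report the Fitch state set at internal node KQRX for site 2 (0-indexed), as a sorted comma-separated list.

C

[col 0] QX: children Q:{T}, X:{C} ∪→ {C,T}; cost 1
[col 0] QRX: children QX:{C,T}, R:{T} ∩→ {T}; cost 0
[col 0] KQRX: children K:{G}, QRX:{T} ∪→ {G,T}; cost 1
[col 1] QX: children Q:{C}, X:{A} ∪→ {A,C}; cost 1
[col 1] QRX: children QX:{A,C}, R:{C} ∩→ {C}; cost 0
[col 1] KQRX: children K:{C}, QRX:{C} ∩→ {C}; cost 0
[col 2] QX: children Q:{T}, X:{T} ∩→ {T}; cost 0
[col 2] QRX: children QX:{T}, R:{C} ∪→ {C,T}; cost 1
[col 2] KQRX: children K:{C}, QRX:{C,T} ∩→ {C}; cost 0
[col 3] QX: children Q:{C}, X:{T} ∪→ {C,T}; cost 1
[col 3] QRX: children QX:{C,T}, R:{T} ∩→ {T}; cost 0
[col 3] KQRX: children K:{T}, QRX:{T} ∩→ {T}; cost 0
per-site changes: [2, 1, 1, 1]; total = 5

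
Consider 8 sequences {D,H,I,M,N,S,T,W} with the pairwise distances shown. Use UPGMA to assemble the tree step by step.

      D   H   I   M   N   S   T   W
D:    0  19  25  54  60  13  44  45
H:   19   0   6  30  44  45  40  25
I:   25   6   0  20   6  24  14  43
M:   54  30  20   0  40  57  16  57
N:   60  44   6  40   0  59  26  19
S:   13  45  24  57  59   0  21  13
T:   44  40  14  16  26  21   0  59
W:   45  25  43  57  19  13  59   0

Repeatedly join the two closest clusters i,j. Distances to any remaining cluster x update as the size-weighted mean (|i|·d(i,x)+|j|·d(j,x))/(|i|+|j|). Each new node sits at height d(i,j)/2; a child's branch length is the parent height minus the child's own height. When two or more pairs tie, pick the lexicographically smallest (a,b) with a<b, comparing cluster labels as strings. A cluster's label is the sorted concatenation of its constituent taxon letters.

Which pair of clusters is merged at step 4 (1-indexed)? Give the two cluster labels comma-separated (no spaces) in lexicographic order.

iteration 1: select H,I (d=6); attach at lengths (3, 3); label the merged cluster HI
  updated: d(D,HI)=22, d(HI,M)=25, d(HI,N)=25, d(HI,S)=69/2, d(HI,T)=27, d(HI,W)=34
iteration 2: select D,S (d=13); attach at lengths (13/2, 13/2); label the merged cluster DS
  updated: d(DS,HI)=113/4, d(DS,M)=111/2, d(DS,N)=119/2, d(DS,T)=65/2, d(DS,W)=29
iteration 3: select M,T (d=16); attach at lengths (8, 8); label the merged cluster MT
  updated: d(DS,MT)=44, d(HI,MT)=26, d(MT,N)=33, d(MT,W)=58
iteration 4: select N,W (d=19); attach at lengths (19/2, 19/2); label the merged cluster NW
  updated: d(DS,NW)=177/4, d(HI,NW)=59/2, d(MT,NW)=91/2
iteration 5: select HI,MT (d=26); attach at lengths (10, 5); label the merged cluster HIMT
  updated: d(DS,HIMT)=289/8, d(HIMT,NW)=75/2
iteration 6: select DS,HIMT (d=289/8); attach at lengths (185/16, 81/16); label the merged cluster DHIMST
  updated: d(DHIMST,NW)=159/4
iteration 7: select DHIMST,NW (d=159/4); attach at lengths (29/16, 83/8); label the merged cluster DHIMNSTW
final tree: (((D:13/2,S:13/2):185/16,((H:3,I:3):10,(M:8,T:8):5):81/16):29/16,(N:19/2,W:19/2):83/8)
total length: 1565/16

N,W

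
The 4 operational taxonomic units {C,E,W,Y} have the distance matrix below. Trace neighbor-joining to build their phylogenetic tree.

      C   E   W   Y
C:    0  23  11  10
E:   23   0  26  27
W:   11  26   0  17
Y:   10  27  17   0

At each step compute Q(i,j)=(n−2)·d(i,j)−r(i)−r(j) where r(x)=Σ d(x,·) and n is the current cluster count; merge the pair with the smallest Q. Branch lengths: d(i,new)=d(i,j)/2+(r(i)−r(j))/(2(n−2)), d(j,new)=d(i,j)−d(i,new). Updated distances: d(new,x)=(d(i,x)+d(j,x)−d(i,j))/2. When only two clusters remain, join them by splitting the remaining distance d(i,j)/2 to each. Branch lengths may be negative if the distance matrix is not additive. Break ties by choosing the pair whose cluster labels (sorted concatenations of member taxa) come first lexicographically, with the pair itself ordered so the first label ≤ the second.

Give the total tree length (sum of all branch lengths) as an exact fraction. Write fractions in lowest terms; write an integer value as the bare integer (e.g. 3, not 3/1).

75/2

step 1: merge (C,Y) at d=10, Q=-78; branch lengths C→5/2, Y→15/2; new cluster CY
  updated: d(CY,E)=20, d(CY,W)=9
step 2: merge (CY,E) at d=20, Q=-55; branch lengths CY→3/2, E→37/2; new cluster CEY
  updated: d(CEY,W)=15/2
step 3: merge (CEY,W) at d=15/2; branch lengths CEY→15/4, W→15/4; new cluster CEWY
final tree: (((C:5/2,Y:15/2):3/2,E:37/2):15/4,W:15/4)
total length: 75/2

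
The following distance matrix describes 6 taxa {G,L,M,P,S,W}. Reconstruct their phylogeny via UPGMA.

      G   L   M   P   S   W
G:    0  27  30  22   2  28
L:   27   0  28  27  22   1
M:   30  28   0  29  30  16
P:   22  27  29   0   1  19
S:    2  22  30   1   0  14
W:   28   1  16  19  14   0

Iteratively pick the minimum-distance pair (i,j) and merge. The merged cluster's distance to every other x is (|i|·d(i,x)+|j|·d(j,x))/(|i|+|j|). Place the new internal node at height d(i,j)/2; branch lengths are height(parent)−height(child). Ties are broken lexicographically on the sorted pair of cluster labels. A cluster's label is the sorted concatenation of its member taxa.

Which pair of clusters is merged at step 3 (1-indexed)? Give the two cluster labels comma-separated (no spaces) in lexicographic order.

G,PS

1. join L+W (d=1) ⇒ LW; edges |L|=1/2, |W|=1/2
  updated: d(G,LW)=55/2, d(LW,M)=22, d(LW,P)=23, d(LW,S)=18
2. join P+S (d=1) ⇒ PS; edges |P|=1/2, |S|=1/2
  updated: d(G,PS)=12, d(LW,PS)=41/2, d(M,PS)=59/2
3. join G+PS (d=12) ⇒ GPS; edges |G|=6, |PS|=11/2
  updated: d(GPS,LW)=137/6, d(GPS,M)=89/3
4. join LW+M (d=22) ⇒ LMW; edges |LW|=21/2, |M|=11
  updated: d(GPS,LMW)=226/9
5. join GPS+LMW (d=226/9) ⇒ GLMPSW; edges |GPS|=59/9, |LMW|=14/9
final tree: ((G:6,(P:1/2,S:1/2):11/2):59/9,((L:1/2,W:1/2):21/2,M:11):14/9)
total length: 388/9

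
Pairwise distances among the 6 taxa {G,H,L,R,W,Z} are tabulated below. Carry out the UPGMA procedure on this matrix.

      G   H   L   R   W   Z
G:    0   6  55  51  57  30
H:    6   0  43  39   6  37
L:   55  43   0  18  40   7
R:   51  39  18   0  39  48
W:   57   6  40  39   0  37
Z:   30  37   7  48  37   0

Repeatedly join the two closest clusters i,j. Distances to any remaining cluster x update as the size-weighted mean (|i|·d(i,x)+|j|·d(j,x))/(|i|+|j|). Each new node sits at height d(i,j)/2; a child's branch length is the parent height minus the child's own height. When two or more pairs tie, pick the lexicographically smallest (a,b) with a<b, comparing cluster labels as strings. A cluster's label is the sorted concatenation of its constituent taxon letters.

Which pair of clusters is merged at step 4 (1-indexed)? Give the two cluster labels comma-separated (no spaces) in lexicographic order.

1. join G+H (d=6) ⇒ GH; edges |G|=3, |H|=3
  updated: d(GH,L)=49, d(GH,R)=45, d(GH,W)=63/2, d(GH,Z)=67/2
2. join L+Z (d=7) ⇒ LZ; edges |L|=7/2, |Z|=7/2
  updated: d(GH,LZ)=165/4, d(LZ,R)=33, d(LZ,W)=77/2
3. join GH+W (d=63/2) ⇒ GHW; edges |GH|=51/4, |W|=63/4
  updated: d(GHW,LZ)=121/3, d(GHW,R)=43
4. join LZ+R (d=33) ⇒ LRZ; edges |LZ|=13, |R|=33/2
  updated: d(GHW,LRZ)=371/9
5. join GHW+LRZ (d=371/9) ⇒ GHLRWZ; edges |GHW|=175/36, |LRZ|=37/9
final tree: (((G:3,H:3):51/4,W:63/4):175/36,((L:7/2,Z:7/2):13,R:33/2):37/9)
total length: 2879/36

LZ,R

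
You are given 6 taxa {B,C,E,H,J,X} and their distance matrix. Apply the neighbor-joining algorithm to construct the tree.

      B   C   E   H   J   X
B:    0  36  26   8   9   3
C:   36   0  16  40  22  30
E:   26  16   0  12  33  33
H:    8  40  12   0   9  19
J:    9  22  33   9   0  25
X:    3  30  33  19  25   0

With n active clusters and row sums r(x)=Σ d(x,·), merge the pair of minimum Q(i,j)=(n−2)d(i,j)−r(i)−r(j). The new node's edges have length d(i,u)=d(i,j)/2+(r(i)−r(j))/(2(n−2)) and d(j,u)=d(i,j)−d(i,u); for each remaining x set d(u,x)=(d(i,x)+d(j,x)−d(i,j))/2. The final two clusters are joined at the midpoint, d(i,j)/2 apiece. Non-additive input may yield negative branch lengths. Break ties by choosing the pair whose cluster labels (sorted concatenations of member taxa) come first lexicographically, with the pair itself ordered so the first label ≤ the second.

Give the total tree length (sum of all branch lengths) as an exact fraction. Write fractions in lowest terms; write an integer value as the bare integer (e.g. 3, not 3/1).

iteration 1: select C,E (d=16, Q=-200); attach at lengths (11, 5); label the merged cluster CE
  updated: d(B,CE)=23, d(CE,H)=18, d(CE,J)=39/2, d(CE,X)=47/2
iteration 2: select B,X (d=3, Q=-209/2); attach at lengths (-37/12, 73/12); label the merged cluster BX
  updated: d(BX,CE)=87/4, d(BX,H)=12, d(BX,J)=31/2
iteration 3: select BX,CE (d=87/4, Q=-65); attach at lengths (67/8, 107/8); label the merged cluster BCEX
  updated: d(BCEX,H)=33/8, d(BCEX,J)=53/8
iteration 4: select BCEX,H (d=33/8, Q=-79/4); attach at lengths (7/8, 13/4); label the merged cluster BCEHX
  updated: d(BCEHX,J)=23/4
iteration 5: select BCEHX,J (d=23/4); attach at lengths (23/8, 23/8); label the merged cluster BCEHJX
final tree: ((((B:-37/12,X:73/12):67/8,(C:11,E:5):107/8):7/8,H:13/4):23/8,J:23/8)
total length: 405/8

405/8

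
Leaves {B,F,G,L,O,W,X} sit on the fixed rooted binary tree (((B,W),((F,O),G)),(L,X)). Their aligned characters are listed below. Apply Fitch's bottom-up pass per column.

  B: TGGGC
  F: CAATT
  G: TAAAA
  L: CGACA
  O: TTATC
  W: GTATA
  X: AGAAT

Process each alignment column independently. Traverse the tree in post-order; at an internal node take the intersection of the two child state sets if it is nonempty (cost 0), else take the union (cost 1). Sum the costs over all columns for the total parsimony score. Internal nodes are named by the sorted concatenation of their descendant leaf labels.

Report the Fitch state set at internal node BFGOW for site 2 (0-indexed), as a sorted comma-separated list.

[col 0] BW: children B:{T}, W:{G} ∪→ {G,T}; cost 1
[col 0] FO: children F:{C}, O:{T} ∪→ {C,T}; cost 1
[col 0] FGO: children FO:{C,T}, G:{T} ∩→ {T}; cost 0
[col 0] BFGOW: children BW:{G,T}, FGO:{T} ∩→ {T}; cost 0
[col 0] LX: children L:{C}, X:{A} ∪→ {A,C}; cost 1
[col 0] BFGLOWX: children BFGOW:{T}, LX:{A,C} ∪→ {A,C,T}; cost 1
[col 1] BW: children B:{G}, W:{T} ∪→ {G,T}; cost 1
[col 1] FO: children F:{A}, O:{T} ∪→ {A,T}; cost 1
[col 1] FGO: children FO:{A,T}, G:{A} ∩→ {A}; cost 0
[col 1] BFGOW: children BW:{G,T}, FGO:{A} ∪→ {A,G,T}; cost 1
[col 1] LX: children L:{G}, X:{G} ∩→ {G}; cost 0
[col 1] BFGLOWX: children BFGOW:{A,G,T}, LX:{G} ∩→ {G}; cost 0
[col 2] BW: children B:{G}, W:{A} ∪→ {A,G}; cost 1
[col 2] FO: children F:{A}, O:{A} ∩→ {A}; cost 0
[col 2] FGO: children FO:{A}, G:{A} ∩→ {A}; cost 0
[col 2] BFGOW: children BW:{A,G}, FGO:{A} ∩→ {A}; cost 0
[col 2] LX: children L:{A}, X:{A} ∩→ {A}; cost 0
[col 2] BFGLOWX: children BFGOW:{A}, LX:{A} ∩→ {A}; cost 0
[col 3] BW: children B:{G}, W:{T} ∪→ {G,T}; cost 1
[col 3] FO: children F:{T}, O:{T} ∩→ {T}; cost 0
[col 3] FGO: children FO:{T}, G:{A} ∪→ {A,T}; cost 1
[col 3] BFGOW: children BW:{G,T}, FGO:{A,T} ∩→ {T}; cost 0
[col 3] LX: children L:{C}, X:{A} ∪→ {A,C}; cost 1
[col 3] BFGLOWX: children BFGOW:{T}, LX:{A,C} ∪→ {A,C,T}; cost 1
[col 4] BW: children B:{C}, W:{A} ∪→ {A,C}; cost 1
[col 4] FO: children F:{T}, O:{C} ∪→ {C,T}; cost 1
[col 4] FGO: children FO:{C,T}, G:{A} ∪→ {A,C,T}; cost 1
[col 4] BFGOW: children BW:{A,C}, FGO:{A,C,T} ∩→ {A,C}; cost 0
[col 4] LX: children L:{A}, X:{T} ∪→ {A,T}; cost 1
[col 4] BFGLOWX: children BFGOW:{A,C}, LX:{A,T} ∩→ {A}; cost 0
per-site changes: [4, 3, 1, 4, 4]; total = 16

A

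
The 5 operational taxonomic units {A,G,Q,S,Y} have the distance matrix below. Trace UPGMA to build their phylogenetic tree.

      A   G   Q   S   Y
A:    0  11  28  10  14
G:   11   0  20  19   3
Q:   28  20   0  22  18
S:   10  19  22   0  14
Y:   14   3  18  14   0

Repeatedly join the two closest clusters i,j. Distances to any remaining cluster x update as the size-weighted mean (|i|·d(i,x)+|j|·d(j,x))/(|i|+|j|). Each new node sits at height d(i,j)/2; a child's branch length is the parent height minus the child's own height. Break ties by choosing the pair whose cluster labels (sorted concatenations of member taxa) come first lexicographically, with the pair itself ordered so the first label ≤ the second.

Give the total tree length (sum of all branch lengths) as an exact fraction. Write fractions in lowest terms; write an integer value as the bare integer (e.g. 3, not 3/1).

step 1: merge (G,Y) at d=3; branch lengths G→3/2, Y→3/2; new cluster GY
  updated: d(A,GY)=25/2, d(GY,Q)=19, d(GY,S)=33/2
step 2: merge (A,S) at d=10; branch lengths A→5, S→5; new cluster AS
  updated: d(AS,GY)=29/2, d(AS,Q)=25
step 3: merge (AS,GY) at d=29/2; branch lengths AS→9/4, GY→23/4; new cluster AGSY
  updated: d(AGSY,Q)=22
step 4: merge (AGSY,Q) at d=22; branch lengths AGSY→15/4, Q→11; new cluster AGQSY
final tree: (((A:5,S:5):9/4,(G:3/2,Y:3/2):23/4):15/4,Q:11)
total length: 143/4

143/4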